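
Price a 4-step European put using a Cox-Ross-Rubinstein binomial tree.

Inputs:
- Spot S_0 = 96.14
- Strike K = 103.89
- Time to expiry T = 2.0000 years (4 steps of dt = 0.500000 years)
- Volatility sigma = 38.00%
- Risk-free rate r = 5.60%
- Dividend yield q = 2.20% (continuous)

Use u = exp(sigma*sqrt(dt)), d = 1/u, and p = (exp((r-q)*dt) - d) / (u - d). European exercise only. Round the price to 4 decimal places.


Answer: Price = V(0,0) = 19.9497

Derivation:
dt = T/N = 0.500000
u = exp(sigma*sqrt(dt)) = 1.308263; d = 1/u = 0.764372
p = (exp((r-q)*dt) - d) / (u - d) = 0.464750
Discount per step: exp(-r*dt) = 0.972388
Stock lattice S(k, i) with i counting down-moves:
  k=0: S(0,0) = 96.1400
  k=1: S(1,0) = 125.7764; S(1,1) = 73.4867
  k=2: S(2,0) = 164.5487; S(2,1) = 96.1400; S(2,2) = 56.1712
  k=3: S(3,0) = 215.2730; S(3,1) = 125.7764; S(3,2) = 73.4867; S(3,3) = 42.9357
  k=4: S(4,0) = 281.6338; S(4,1) = 164.5487; S(4,2) = 96.1400; S(4,3) = 56.1712; S(4,4) = 32.8189
Terminal payoffs V(N, i) = max(K - S_T, 0):
  V(4,0) = 0.000000; V(4,1) = 0.000000; V(4,2) = 7.750000; V(4,3) = 47.718792; V(4,4) = 71.071146
Backward induction: V(k, i) = exp(-r*dt) * [p * V(k+1, i) + (1-p) * V(k+1, i+1)].
  V(3,0) = exp(-r*dt) * [p*0.000000 + (1-p)*0.000000] = 0.000000
  V(3,1) = exp(-r*dt) * [p*0.000000 + (1-p)*7.750000] = 4.033653
  V(3,2) = exp(-r*dt) * [p*7.750000 + (1-p)*47.718792] = 28.338619
  V(3,3) = exp(-r*dt) * [p*47.718792 + (1-p)*71.071146] = 58.555428
  V(2,0) = exp(-r*dt) * [p*0.000000 + (1-p)*4.033653] = 2.099400
  V(2,1) = exp(-r*dt) * [p*4.033653 + (1-p)*28.338619] = 16.572314
  V(2,2) = exp(-r*dt) * [p*28.338619 + (1-p)*58.555428] = 43.283125
  V(1,0) = exp(-r*dt) * [p*2.099400 + (1-p)*16.572314] = 9.574169
  V(1,1) = exp(-r*dt) * [p*16.572314 + (1-p)*43.283125] = 30.016936
  V(0,0) = exp(-r*dt) * [p*9.574169 + (1-p)*30.016936] = 19.949684


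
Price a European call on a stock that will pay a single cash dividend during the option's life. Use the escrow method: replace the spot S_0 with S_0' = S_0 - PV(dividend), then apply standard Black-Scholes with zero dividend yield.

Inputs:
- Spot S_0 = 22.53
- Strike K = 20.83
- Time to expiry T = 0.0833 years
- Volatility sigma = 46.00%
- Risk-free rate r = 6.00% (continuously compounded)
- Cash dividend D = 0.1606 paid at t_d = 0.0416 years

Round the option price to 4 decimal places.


Answer: Price = 2.1453

Derivation:
PV(D) = D * exp(-r * t_d) = 0.1606 * 0.99750711 = 0.16019964
S_0' = S_0 - PV(D) = 22.5300 - 0.16019964 = 22.36980036
d1 = (ln(S_0'/K) + (r + sigma^2/2)*T) / (sigma*sqrt(T)) = 0.64120345
d2 = d1 - sigma*sqrt(T) = 0.50843945
exp(-rT) = 0.99501447
N(d1) = 0.73930475; N(d2) = 0.69442740
C = S_0' * N(d1) - K * exp(-rT) * N(d2) = 22.36980036 * 0.73930475 - 20.8300 * 0.99501447 * 0.69442740 = 2.1453


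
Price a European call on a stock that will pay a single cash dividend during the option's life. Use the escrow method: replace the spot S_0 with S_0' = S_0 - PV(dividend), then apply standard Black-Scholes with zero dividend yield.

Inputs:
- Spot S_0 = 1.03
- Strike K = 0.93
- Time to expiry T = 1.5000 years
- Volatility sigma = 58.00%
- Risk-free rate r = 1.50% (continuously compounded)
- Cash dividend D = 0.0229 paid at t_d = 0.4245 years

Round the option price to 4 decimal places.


PV(D) = D * exp(-r * t_d) = 0.0229 * 0.99365273 = 0.02275465
S_0' = S_0 - PV(D) = 1.0300 - 0.02275465 = 1.00724535
d1 = (ln(S_0'/K) + (r + sigma^2/2)*T) / (sigma*sqrt(T)) = 0.49917493
d2 = d1 - sigma*sqrt(T) = -0.21117709
exp(-rT) = 0.97775124
N(d1) = 0.69117192; N(d2) = 0.41637454
C = S_0' * N(d1) - K * exp(-rT) * N(d2) = 1.00724535 * 0.69117192 - 0.9300 * 0.97775124 * 0.41637454 = 0.3176

Answer: Price = 0.3176


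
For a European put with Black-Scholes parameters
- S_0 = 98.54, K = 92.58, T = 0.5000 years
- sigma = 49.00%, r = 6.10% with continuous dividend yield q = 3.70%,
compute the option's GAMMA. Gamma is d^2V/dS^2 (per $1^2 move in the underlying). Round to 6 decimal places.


d1 = 0.3879401998; d2 = 0.0414578770
phi(d1) = 0.3700240289; exp(-qT) = 0.9816700746; exp(-rT) = 0.9699604321
Gamma = exp(-qT) * phi(d1) / (S * sigma * sqrt(T)) = 0.9816700746 * 0.3700240289 / (98.5400 * 0.4900 * 0.7071067812) = 0.010639

Answer: Gamma = 0.010639


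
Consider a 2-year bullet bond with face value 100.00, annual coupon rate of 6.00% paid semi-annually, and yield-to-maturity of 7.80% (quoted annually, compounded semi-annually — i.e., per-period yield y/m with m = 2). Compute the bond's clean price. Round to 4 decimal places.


Coupon per period c = face * coupon_rate / m = 3.000000
Periods per year m = 2; per-period yield y/m = 0.039000
Number of cashflows N = 4
Cashflows (t years, CF_t, discount factor 1/(1+y/m)^(m*t), PV):
  t = 0.5000: CF_t = 3.000000, DF = 0.962464, PV = 2.887392
  t = 1.0000: CF_t = 3.000000, DF = 0.926337, PV = 2.779010
  t = 1.5000: CF_t = 3.000000, DF = 0.891566, PV = 2.674697
  t = 2.0000: CF_t = 103.000000, DF = 0.858100, PV = 88.384281
Price P = sum_t PV_t = 96.725380

Answer: Price = 96.7254


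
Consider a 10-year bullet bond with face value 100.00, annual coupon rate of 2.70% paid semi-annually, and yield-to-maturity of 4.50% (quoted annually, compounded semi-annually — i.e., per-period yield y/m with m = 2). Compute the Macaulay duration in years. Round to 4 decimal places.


Coupon per period c = face * coupon_rate / m = 1.350000
Periods per year m = 2; per-period yield y/m = 0.022500
Number of cashflows N = 20
Cashflows (t years, CF_t, discount factor 1/(1+y/m)^(m*t), PV):
  t = 0.5000: CF_t = 1.350000, DF = 0.977995, PV = 1.320293
  t = 1.0000: CF_t = 1.350000, DF = 0.956474, PV = 1.291240
  t = 1.5000: CF_t = 1.350000, DF = 0.935427, PV = 1.262827
  t = 2.0000: CF_t = 1.350000, DF = 0.914843, PV = 1.235039
  t = 2.5000: CF_t = 1.350000, DF = 0.894712, PV = 1.207862
  t = 3.0000: CF_t = 1.350000, DF = 0.875024, PV = 1.181283
  t = 3.5000: CF_t = 1.350000, DF = 0.855769, PV = 1.155289
  t = 4.0000: CF_t = 1.350000, DF = 0.836938, PV = 1.129867
  t = 4.5000: CF_t = 1.350000, DF = 0.818522, PV = 1.105004
  t = 5.0000: CF_t = 1.350000, DF = 0.800510, PV = 1.080689
  t = 5.5000: CF_t = 1.350000, DF = 0.782895, PV = 1.056908
  t = 6.0000: CF_t = 1.350000, DF = 0.765667, PV = 1.033651
  t = 6.5000: CF_t = 1.350000, DF = 0.748819, PV = 1.010906
  t = 7.0000: CF_t = 1.350000, DF = 0.732341, PV = 0.988661
  t = 7.5000: CF_t = 1.350000, DF = 0.716226, PV = 0.966905
  t = 8.0000: CF_t = 1.350000, DF = 0.700466, PV = 0.945629
  t = 8.5000: CF_t = 1.350000, DF = 0.685052, PV = 0.924820
  t = 9.0000: CF_t = 1.350000, DF = 0.669978, PV = 0.904470
  t = 9.5000: CF_t = 1.350000, DF = 0.655235, PV = 0.884567
  t = 10.0000: CF_t = 101.350000, DF = 0.640816, PV = 64.946749
Price P = sum_t PV_t = 85.632659
Macaulay numerator sum_t t * PV_t:
  t * PV_t at t = 0.5000: 0.660147
  t * PV_t at t = 1.0000: 1.291240
  t * PV_t at t = 1.5000: 1.894240
  t * PV_t at t = 2.0000: 2.470077
  t * PV_t at t = 2.5000: 3.019654
  t * PV_t at t = 3.0000: 3.543848
  t * PV_t at t = 3.5000: 4.043511
  t * PV_t at t = 4.0000: 4.519467
  t * PV_t at t = 4.5000: 4.972519
  t * PV_t at t = 5.0000: 5.403443
  t * PV_t at t = 5.5000: 5.812995
  t * PV_t at t = 6.0000: 6.201907
  t * PV_t at t = 6.5000: 6.570887
  t * PV_t at t = 7.0000: 6.920626
  t * PV_t at t = 7.5000: 7.251791
  t * PV_t at t = 8.0000: 7.565031
  t * PV_t at t = 8.5000: 7.860973
  t * PV_t at t = 9.0000: 8.140228
  t * PV_t at t = 9.5000: 8.403387
  t * PV_t at t = 10.0000: 649.467494
Macaulay duration D = (sum_t t * PV_t) / P = 746.013466 / 85.632659 = 8.711787

Answer: Macaulay duration = 8.7118 years


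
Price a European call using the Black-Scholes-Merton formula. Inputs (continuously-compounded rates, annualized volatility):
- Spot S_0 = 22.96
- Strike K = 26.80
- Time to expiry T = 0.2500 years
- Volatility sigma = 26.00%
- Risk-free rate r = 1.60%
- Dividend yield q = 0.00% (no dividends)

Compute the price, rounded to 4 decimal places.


Answer: Price = 0.1961

Derivation:
d1 = (ln(S/K) + (r - q + 0.5*sigma^2) * T) / (sigma * sqrt(T)) = -1.09383320
d2 = d1 - sigma * sqrt(T) = -1.22383320
exp(-rT) = 0.99600799; exp(-qT) = 1.00000000
C = S_0 * exp(-qT) * N(d1) - K * exp(-rT) * N(d2)
N(d1) = 0.13701407; N(d2) = 0.11050758
C = 22.9600 * 1.00000000 * 0.13701407 - 26.8000 * 0.99600799 * 0.11050758 = 0.1961


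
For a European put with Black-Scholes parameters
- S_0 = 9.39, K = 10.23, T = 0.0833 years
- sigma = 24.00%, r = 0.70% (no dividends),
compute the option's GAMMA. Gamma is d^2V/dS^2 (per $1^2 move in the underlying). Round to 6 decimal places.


d1 = -1.1938692961; d2 = -1.2631374706
phi(d1) = 0.1956162433; exp(-qT) = 1.0000000000; exp(-rT) = 0.9994170700
Gamma = exp(-qT) * phi(d1) / (S * sigma * sqrt(T)) = 1.0000000000 * 0.1956162433 / (9.3900 * 0.2400 * 0.2886173938) = 0.300750

Answer: Gamma = 0.300750


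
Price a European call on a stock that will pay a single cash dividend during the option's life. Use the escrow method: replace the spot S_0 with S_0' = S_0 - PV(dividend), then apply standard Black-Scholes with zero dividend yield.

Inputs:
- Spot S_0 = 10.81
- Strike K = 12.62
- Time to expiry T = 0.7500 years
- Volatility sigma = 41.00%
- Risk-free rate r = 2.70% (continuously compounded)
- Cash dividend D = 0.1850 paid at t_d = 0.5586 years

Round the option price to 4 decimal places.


Answer: Price = 0.8940

Derivation:
PV(D) = D * exp(-r * t_d) = 0.1850 * 0.98503097 = 0.18223073
S_0' = S_0 - PV(D) = 10.8100 - 0.18223073 = 10.62776927
d1 = (ln(S_0'/K) + (r + sigma^2/2)*T) / (sigma*sqrt(T)) = -0.24931685
d2 = d1 - sigma*sqrt(T) = -0.60438727
exp(-rT) = 0.97995365
N(d1) = 0.40155785; N(d2) = 0.27279310
C = S_0' * N(d1) - K * exp(-rT) * N(d2) = 10.62776927 * 0.40155785 - 12.6200 * 0.97995365 * 0.27279310 = 0.8940


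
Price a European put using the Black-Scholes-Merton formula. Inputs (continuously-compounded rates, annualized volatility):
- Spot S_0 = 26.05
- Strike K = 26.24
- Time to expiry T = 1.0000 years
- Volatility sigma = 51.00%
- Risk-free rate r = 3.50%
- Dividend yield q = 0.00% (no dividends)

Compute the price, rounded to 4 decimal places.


d1 = (ln(S/K) + (r - q + 0.5*sigma^2) * T) / (sigma * sqrt(T)) = 0.30937805
d2 = d1 - sigma * sqrt(T) = -0.20062195
exp(-rT) = 0.96560542; exp(-qT) = 1.00000000
P = K * exp(-rT) * N(-d2) - S_0 * exp(-qT) * N(-d1)
N(-d1) = 0.37851698; N(-d2) = 0.57950290
P = 26.2400 * 0.96560542 * 0.57950290 - 26.0500 * 1.00000000 * 0.37851698 = 4.8228

Answer: Price = 4.8228


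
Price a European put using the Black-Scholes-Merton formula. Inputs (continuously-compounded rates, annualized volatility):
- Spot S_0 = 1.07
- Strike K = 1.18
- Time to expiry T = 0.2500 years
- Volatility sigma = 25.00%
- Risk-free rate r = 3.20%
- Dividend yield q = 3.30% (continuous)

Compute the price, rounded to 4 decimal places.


Answer: Price = 0.1266

Derivation:
d1 = (ln(S/K) + (r - q + 0.5*sigma^2) * T) / (sigma * sqrt(T)) = -0.72234632
d2 = d1 - sigma * sqrt(T) = -0.84734632
exp(-rT) = 0.99203191; exp(-qT) = 0.99178394
P = K * exp(-rT) * N(-d2) - S_0 * exp(-qT) * N(-d1)
N(-d1) = 0.76495921; N(-d2) = 0.80159894
P = 1.1800 * 0.99203191 * 0.80159894 - 1.0700 * 0.99178394 * 0.76495921 = 0.1266


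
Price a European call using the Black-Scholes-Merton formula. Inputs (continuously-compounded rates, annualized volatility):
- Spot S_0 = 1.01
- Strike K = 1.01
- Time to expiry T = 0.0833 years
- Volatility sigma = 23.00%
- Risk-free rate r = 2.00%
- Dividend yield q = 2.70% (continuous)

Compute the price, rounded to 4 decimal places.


d1 = (ln(S/K) + (r - q + 0.5*sigma^2) * T) / (sigma * sqrt(T)) = 0.02440699
d2 = d1 - sigma * sqrt(T) = -0.04197501
exp(-rT) = 0.99833539; exp(-qT) = 0.99775343
C = S_0 * exp(-qT) * N(d1) - K * exp(-rT) * N(d2)
N(d1) = 0.50973601; N(d2) = 0.48325931
C = 1.0100 * 0.99775343 * 0.50973601 - 1.0100 * 0.99833539 * 0.48325931 = 0.0264

Answer: Price = 0.0264


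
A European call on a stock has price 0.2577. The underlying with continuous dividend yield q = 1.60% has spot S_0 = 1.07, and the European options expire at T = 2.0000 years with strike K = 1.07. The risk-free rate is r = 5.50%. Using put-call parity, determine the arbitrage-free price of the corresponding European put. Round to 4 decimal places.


Answer: Put price = 0.1799

Derivation:
Put-call parity: C - P = S_0 * exp(-qT) - K * exp(-rT).
S_0 * exp(-qT) = 1.0700 * 0.96850658 = 1.03630204
K * exp(-rT) = 1.0700 * 0.89583414 = 0.95854252
P = C - S*exp(-qT) + K*exp(-rT)
P = 0.2577 - 1.03630204 + 0.95854252 = 0.1799


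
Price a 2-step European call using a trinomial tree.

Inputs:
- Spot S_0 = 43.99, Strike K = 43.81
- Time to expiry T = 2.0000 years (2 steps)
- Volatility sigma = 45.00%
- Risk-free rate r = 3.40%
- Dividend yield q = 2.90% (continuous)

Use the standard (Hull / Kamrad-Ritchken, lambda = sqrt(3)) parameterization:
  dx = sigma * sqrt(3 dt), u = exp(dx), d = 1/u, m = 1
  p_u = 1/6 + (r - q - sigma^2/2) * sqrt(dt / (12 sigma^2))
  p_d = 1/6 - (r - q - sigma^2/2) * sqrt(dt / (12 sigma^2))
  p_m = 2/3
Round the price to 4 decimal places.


Answer: Price = V(0,0) = 8.5919

Derivation:
dt = T/N = 1.000000; dx = sigma*sqrt(3*dt) = 0.779423
u = exp(dx) = 2.180214; d = 1/u = 0.458671
p_u = 0.104922, p_m = 0.666667, p_d = 0.228411
Discount per step: exp(-r*dt) = 0.966572
Stock lattice S(k, j) with j the centered position index:
  k=0: S(0,+0) = 43.9900
  k=1: S(1,-1) = 20.1769; S(1,+0) = 43.9900; S(1,+1) = 95.9076
  k=2: S(2,-2) = 9.2546; S(2,-1) = 20.1769; S(2,+0) = 43.9900; S(2,+1) = 95.9076; S(2,+2) = 209.0990
Terminal payoffs V(N, j) = max(S_T - K, 0):
  V(2,-2) = 0.000000; V(2,-1) = 0.000000; V(2,+0) = 0.180000; V(2,+1) = 52.097597; V(2,+2) = 165.289050
Backward induction: V(k, j) = exp(-r*dt) * [p_u * V(k+1, j+1) + p_m * V(k+1, j) + p_d * V(k+1, j-1)]
  V(1,-1) = exp(-r*dt) * [p_u*0.180000 + p_m*0.000000 + p_d*0.000000] = 0.018255
  V(1,+0) = exp(-r*dt) * [p_u*52.097597 + p_m*0.180000 + p_d*0.000000] = 5.399460
  V(1,+1) = exp(-r*dt) * [p_u*165.289050 + p_m*52.097597 + p_d*0.180000] = 50.373209
  V(0,+0) = exp(-r*dt) * [p_u*50.373209 + p_m*5.399460 + p_d*0.018255] = 8.591932


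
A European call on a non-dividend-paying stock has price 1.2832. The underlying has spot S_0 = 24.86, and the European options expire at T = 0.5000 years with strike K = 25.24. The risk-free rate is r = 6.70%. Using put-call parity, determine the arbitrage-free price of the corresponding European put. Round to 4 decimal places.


Answer: Put price = 0.8317

Derivation:
Put-call parity: C - P = S_0 * exp(-qT) - K * exp(-rT).
S_0 * exp(-qT) = 24.8600 * 1.00000000 = 24.86000000
K * exp(-rT) = 25.2400 * 0.96705491 = 24.40846596
P = C - S*exp(-qT) + K*exp(-rT)
P = 1.2832 - 24.86000000 + 24.40846596 = 0.8317


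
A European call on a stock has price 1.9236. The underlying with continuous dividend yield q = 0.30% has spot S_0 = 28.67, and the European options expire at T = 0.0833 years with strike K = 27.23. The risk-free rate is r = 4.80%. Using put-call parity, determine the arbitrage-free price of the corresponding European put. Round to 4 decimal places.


Put-call parity: C - P = S_0 * exp(-qT) - K * exp(-rT).
S_0 * exp(-qT) = 28.6700 * 0.99975013 = 28.66283626
K * exp(-rT) = 27.2300 * 0.99600958 = 27.12134094
P = C - S*exp(-qT) + K*exp(-rT)
P = 1.9236 - 28.66283626 + 27.12134094 = 0.3821

Answer: Put price = 0.3821


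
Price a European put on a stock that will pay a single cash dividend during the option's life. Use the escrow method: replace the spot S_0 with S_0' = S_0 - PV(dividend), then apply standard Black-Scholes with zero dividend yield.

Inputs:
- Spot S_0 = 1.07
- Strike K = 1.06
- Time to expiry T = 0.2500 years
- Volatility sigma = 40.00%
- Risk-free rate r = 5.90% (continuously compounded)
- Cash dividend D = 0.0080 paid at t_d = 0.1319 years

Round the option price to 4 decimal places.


Answer: Price = 0.0754

Derivation:
PV(D) = D * exp(-r * t_d) = 0.0080 * 0.99224810 = 0.00793798
S_0' = S_0 - PV(D) = 1.0700 - 0.00793798 = 1.06206202
d1 = (ln(S_0'/K) + (r + sigma^2/2)*T) / (sigma*sqrt(T)) = 0.18346704
d2 = d1 - sigma*sqrt(T) = -0.01653296
exp(-rT) = 0.98535825
N(-d1) = 0.42721579; N(-d2) = 0.50659540
P = K * exp(-rT) * N(-d2) - S_0' * N(-d1) = 1.0600 * 0.98535825 * 0.50659540 - 1.06206202 * 0.42721579 = 0.0754


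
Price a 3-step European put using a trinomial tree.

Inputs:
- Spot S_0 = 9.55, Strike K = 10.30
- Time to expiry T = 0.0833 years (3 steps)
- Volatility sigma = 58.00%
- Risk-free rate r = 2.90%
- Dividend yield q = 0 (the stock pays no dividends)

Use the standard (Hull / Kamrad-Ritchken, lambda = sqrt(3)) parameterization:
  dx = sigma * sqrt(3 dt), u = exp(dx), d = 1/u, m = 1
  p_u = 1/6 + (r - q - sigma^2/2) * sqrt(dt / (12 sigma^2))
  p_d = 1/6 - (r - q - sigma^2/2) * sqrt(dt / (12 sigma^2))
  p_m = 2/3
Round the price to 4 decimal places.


Answer: Price = V(0,0) = 1.1091

Derivation:
dt = T/N = 0.027767; dx = sigma*sqrt(3*dt) = 0.167398
u = exp(dx) = 1.182225; d = 1/u = 0.845863
p_u = 0.155122, p_m = 0.666667, p_d = 0.178211
Discount per step: exp(-r*dt) = 0.999195
Stock lattice S(k, j) with j the centered position index:
  k=0: S(0,+0) = 9.5500
  k=1: S(1,-1) = 8.0780; S(1,+0) = 9.5500; S(1,+1) = 11.2902
  k=2: S(2,-2) = 6.8329; S(2,-1) = 8.0780; S(2,+0) = 9.5500; S(2,+1) = 11.2902; S(2,+2) = 13.3476
  k=3: S(3,-3) = 5.7797; S(3,-2) = 6.8329; S(3,-1) = 8.0780; S(3,+0) = 9.5500; S(3,+1) = 11.2902; S(3,+2) = 13.3476; S(3,+3) = 15.7799
Terminal payoffs V(N, j) = max(K - S_T, 0):
  V(3,-3) = 4.520328; V(3,-2) = 3.467129; V(3,-1) = 2.222010; V(3,+0) = 0.750000; V(3,+1) = 0.000000; V(3,+2) = 0.000000; V(3,+3) = 0.000000
Backward induction: V(k, j) = exp(-r*dt) * [p_u * V(k+1, j+1) + p_m * V(k+1, j) + p_d * V(k+1, j-1)]
  V(2,-2) = exp(-r*dt) * [p_u*2.222010 + p_m*3.467129 + p_d*4.520328] = 3.458889
  V(2,-1) = exp(-r*dt) * [p_u*0.750000 + p_m*2.222010 + p_d*3.467129] = 2.213780
  V(2,+0) = exp(-r*dt) * [p_u*0.000000 + p_m*0.750000 + p_d*2.222010] = 0.895266
  V(2,+1) = exp(-r*dt) * [p_u*0.000000 + p_m*0.000000 + p_d*0.750000] = 0.133551
  V(2,+2) = exp(-r*dt) * [p_u*0.000000 + p_m*0.000000 + p_d*0.000000] = 0.000000
  V(1,-1) = exp(-r*dt) * [p_u*0.895266 + p_m*2.213780 + p_d*3.458889] = 2.229346
  V(1,+0) = exp(-r*dt) * [p_u*0.133551 + p_m*0.895266 + p_d*2.213780] = 1.011267
  V(1,+1) = exp(-r*dt) * [p_u*0.000000 + p_m*0.133551 + p_d*0.895266] = 0.248380
  V(0,+0) = exp(-r*dt) * [p_u*0.248380 + p_m*1.011267 + p_d*2.229346] = 1.109109


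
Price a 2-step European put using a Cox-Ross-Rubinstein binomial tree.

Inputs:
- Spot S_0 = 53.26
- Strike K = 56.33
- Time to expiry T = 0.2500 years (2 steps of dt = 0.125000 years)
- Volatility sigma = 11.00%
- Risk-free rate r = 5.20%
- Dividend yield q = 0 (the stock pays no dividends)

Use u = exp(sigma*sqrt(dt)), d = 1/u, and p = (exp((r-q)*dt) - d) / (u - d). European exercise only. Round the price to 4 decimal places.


Answer: Price = V(0,0) = 2.7452

Derivation:
dt = T/N = 0.125000
u = exp(sigma*sqrt(dt)) = 1.039657; d = 1/u = 0.961856
p = (exp((r-q)*dt) - d) / (u - d) = 0.574097
Discount per step: exp(-r*dt) = 0.993521
Stock lattice S(k, i) with i counting down-moves:
  k=0: S(0,0) = 53.2600
  k=1: S(1,0) = 55.3721; S(1,1) = 51.2284
  k=2: S(2,0) = 57.5680; S(2,1) = 53.2600; S(2,2) = 49.2744
Terminal payoffs V(N, i) = max(K - S_T, 0):
  V(2,0) = 0.000000; V(2,1) = 3.070000; V(2,2) = 7.055641
Backward induction: V(k, i) = exp(-r*dt) * [p * V(k+1, i) + (1-p) * V(k+1, i+1)].
  V(1,0) = exp(-r*dt) * [p*0.000000 + (1-p)*3.070000] = 1.299052
  V(1,1) = exp(-r*dt) * [p*3.070000 + (1-p)*7.055641] = 4.736610
  V(0,0) = exp(-r*dt) * [p*1.299052 + (1-p)*4.736610] = 2.745217


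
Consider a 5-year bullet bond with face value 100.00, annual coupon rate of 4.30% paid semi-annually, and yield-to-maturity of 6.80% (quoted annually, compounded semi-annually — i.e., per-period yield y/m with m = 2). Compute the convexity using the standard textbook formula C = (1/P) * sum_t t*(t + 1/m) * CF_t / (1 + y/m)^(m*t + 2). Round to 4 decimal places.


Answer: Convexity = 22.4705

Derivation:
Coupon per period c = face * coupon_rate / m = 2.150000
Periods per year m = 2; per-period yield y/m = 0.034000
Number of cashflows N = 10
Cashflows (t years, CF_t, discount factor 1/(1+y/m)^(m*t), PV):
  t = 0.5000: CF_t = 2.150000, DF = 0.967118, PV = 2.079304
  t = 1.0000: CF_t = 2.150000, DF = 0.935317, PV = 2.010932
  t = 1.5000: CF_t = 2.150000, DF = 0.904562, PV = 1.944808
  t = 2.0000: CF_t = 2.150000, DF = 0.874818, PV = 1.880859
  t = 2.5000: CF_t = 2.150000, DF = 0.846052, PV = 1.819013
  t = 3.0000: CF_t = 2.150000, DF = 0.818233, PV = 1.759200
  t = 3.5000: CF_t = 2.150000, DF = 0.791327, PV = 1.701354
  t = 4.0000: CF_t = 2.150000, DF = 0.765307, PV = 1.645410
  t = 4.5000: CF_t = 2.150000, DF = 0.740142, PV = 1.591306
  t = 5.0000: CF_t = 102.150000, DF = 0.715805, PV = 73.119461
Price P = sum_t PV_t = 89.551647
Convexity numerator sum_t t*(t + 1/m) * CF_t / (1+y/m)^(m*t + 2):
  t = 0.5000: term = 0.972404
  t = 1.0000: term = 2.821289
  t = 1.5000: term = 5.457039
  t = 2.0000: term = 8.796000
  t = 2.5000: term = 12.760155
  t = 3.0000: term = 17.276806
  t = 3.5000: term = 22.278279
  t = 4.0000: term = 27.701646
  t = 4.5000: term = 33.488450
  t = 5.0000: term = 1880.721978
Convexity = (1/P) * sum = 2012.274047 / 89.551647 = 22.470542


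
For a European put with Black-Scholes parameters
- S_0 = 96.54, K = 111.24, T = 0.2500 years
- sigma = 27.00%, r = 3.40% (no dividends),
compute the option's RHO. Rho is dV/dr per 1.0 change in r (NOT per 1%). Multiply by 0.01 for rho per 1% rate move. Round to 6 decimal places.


Answer: Rho = -23.552913

Derivation:
d1 = -0.9194081417; d2 = -1.0544081417
phi(d1) = 0.2614285671; exp(-qT) = 1.0000000000; exp(-rT) = 0.9915360229
N(-d2) = 0.8541519518
Rho = -K*T*exp(-rT)*N(-d2) = -111.2400 * 0.2500 * 0.9915360229 * 0.8541519518 = -23.552913


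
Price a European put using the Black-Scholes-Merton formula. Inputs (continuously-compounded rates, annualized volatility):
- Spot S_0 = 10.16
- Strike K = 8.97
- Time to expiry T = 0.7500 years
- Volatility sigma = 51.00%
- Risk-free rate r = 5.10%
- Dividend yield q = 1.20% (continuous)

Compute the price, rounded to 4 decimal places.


d1 = (ln(S/K) + (r - q + 0.5*sigma^2) * T) / (sigma * sqrt(T)) = 0.56910948
d2 = d1 - sigma * sqrt(T) = 0.12743652
exp(-rT) = 0.96247229; exp(-qT) = 0.99104038
P = K * exp(-rT) * N(-d2) - S_0 * exp(-qT) * N(-d1)
N(-d1) = 0.28464092; N(-d2) = 0.44929746
P = 8.9700 * 0.96247229 * 0.44929746 - 10.1600 * 0.99104038 * 0.28464092 = 1.0129

Answer: Price = 1.0129


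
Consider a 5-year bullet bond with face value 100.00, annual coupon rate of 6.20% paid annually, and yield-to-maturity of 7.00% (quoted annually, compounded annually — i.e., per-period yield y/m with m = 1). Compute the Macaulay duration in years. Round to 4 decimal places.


Answer: Macaulay duration = 4.4388 years

Derivation:
Coupon per period c = face * coupon_rate / m = 6.200000
Periods per year m = 1; per-period yield y/m = 0.070000
Number of cashflows N = 5
Cashflows (t years, CF_t, discount factor 1/(1+y/m)^(m*t), PV):
  t = 1.0000: CF_t = 6.200000, DF = 0.934579, PV = 5.794393
  t = 2.0000: CF_t = 6.200000, DF = 0.873439, PV = 5.415320
  t = 3.0000: CF_t = 6.200000, DF = 0.816298, PV = 5.061047
  t = 4.0000: CF_t = 6.200000, DF = 0.762895, PV = 4.729950
  t = 5.0000: CF_t = 106.200000, DF = 0.712986, PV = 75.719132
Price P = sum_t PV_t = 96.719842
Macaulay numerator sum_t t * PV_t:
  t * PV_t at t = 1.0000: 5.794393
  t * PV_t at t = 2.0000: 10.830640
  t * PV_t at t = 3.0000: 15.183141
  t * PV_t at t = 4.0000: 18.919801
  t * PV_t at t = 5.0000: 378.595661
Macaulay duration D = (sum_t t * PV_t) / P = 429.323636 / 96.719842 = 4.438837


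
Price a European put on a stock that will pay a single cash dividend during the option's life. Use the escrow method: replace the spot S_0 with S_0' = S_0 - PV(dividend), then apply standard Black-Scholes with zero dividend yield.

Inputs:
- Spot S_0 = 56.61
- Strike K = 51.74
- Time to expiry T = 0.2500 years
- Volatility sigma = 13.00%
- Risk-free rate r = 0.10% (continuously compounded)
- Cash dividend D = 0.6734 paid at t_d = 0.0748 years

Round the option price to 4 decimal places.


Answer: Price = 0.1946

Derivation:
PV(D) = D * exp(-r * t_d) = 0.6734 * 0.99992520 = 0.67334963
S_0' = S_0 - PV(D) = 56.6100 - 0.67334963 = 55.93665037
d1 = (ln(S_0'/K) + (r + sigma^2/2)*T) / (sigma*sqrt(T)) = 1.23617123
d2 = d1 - sigma*sqrt(T) = 1.17117123
exp(-rT) = 0.99975003
N(-d1) = 0.10819746; N(-d2) = 0.12076498
P = K * exp(-rT) * N(-d2) - S_0' * N(-d1) = 51.7400 * 0.99975003 * 0.12076498 - 55.93665037 * 0.10819746 = 0.1946


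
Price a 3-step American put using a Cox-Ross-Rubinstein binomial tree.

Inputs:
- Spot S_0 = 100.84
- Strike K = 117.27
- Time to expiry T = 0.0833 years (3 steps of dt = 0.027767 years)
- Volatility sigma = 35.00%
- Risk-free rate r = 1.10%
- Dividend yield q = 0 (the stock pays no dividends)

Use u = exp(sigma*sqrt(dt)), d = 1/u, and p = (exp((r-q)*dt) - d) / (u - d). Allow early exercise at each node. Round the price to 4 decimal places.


dt = T/N = 0.027767
u = exp(sigma*sqrt(dt)) = 1.060056; d = 1/u = 0.943346
p = (exp((r-q)*dt) - d) / (u - d) = 0.488041
Discount per step: exp(-r*dt) = 0.999695
Stock lattice S(k, i) with i counting down-moves:
  k=0: S(0,0) = 100.8400
  k=1: S(1,0) = 106.8960; S(1,1) = 95.1271
  k=2: S(2,0) = 113.3158; S(2,1) = 100.8400; S(2,2) = 89.7378
  k=3: S(3,0) = 120.1211; S(3,1) = 106.8960; S(3,2) = 95.1271; S(3,3) = 84.6538
Terminal payoffs V(N, i) = max(K - S_T, 0):
  V(3,0) = 0.000000; V(3,1) = 10.373961; V(3,2) = 22.142943; V(3,3) = 32.616191
Backward induction: V(k, i) = exp(-r*dt) * [p * V(k+1, i) + (1-p) * V(k+1, i+1)]; then take max(V_cont, immediate exercise) for American.
  V(2,0) = exp(-r*dt) * [p*0.000000 + (1-p)*10.373961] = 5.309419; exercise = 3.954220; V(2,0) = max -> 5.309419
  V(2,1) = exp(-r*dt) * [p*10.373961 + (1-p)*22.142943] = 16.394187; exercise = 16.430000; V(2,1) = max -> 16.430000
  V(2,2) = exp(-r*dt) * [p*22.142943 + (1-p)*32.616191] = 27.496415; exercise = 27.532228; V(2,2) = max -> 27.532228
  V(1,0) = exp(-r*dt) * [p*5.309419 + (1-p)*16.430000] = 10.999339; exercise = 10.373961; V(1,0) = max -> 10.999339
  V(1,1) = exp(-r*dt) * [p*16.430000 + (1-p)*27.532228] = 22.107131; exercise = 22.142943; V(1,1) = max -> 22.142943
  V(0,0) = exp(-r*dt) * [p*10.999339 + (1-p)*22.142943] = 16.699304; exercise = 16.430000; V(0,0) = max -> 16.699304

Answer: Price = V(0,0) = 16.6993


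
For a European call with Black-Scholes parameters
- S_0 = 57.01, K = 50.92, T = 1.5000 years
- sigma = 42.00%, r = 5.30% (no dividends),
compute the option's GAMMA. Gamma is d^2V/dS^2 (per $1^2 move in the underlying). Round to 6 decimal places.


d1 = 0.6313674848; d2 = 0.1169746388
phi(d1) = 0.3268509627; exp(-qT) = 1.0000000000; exp(-rT) = 0.9235780200
Gamma = exp(-qT) * phi(d1) / (S * sigma * sqrt(T)) = 1.0000000000 * 0.3268509627 / (57.0100 * 0.4200 * 1.2247448714) = 0.011146

Answer: Gamma = 0.011146


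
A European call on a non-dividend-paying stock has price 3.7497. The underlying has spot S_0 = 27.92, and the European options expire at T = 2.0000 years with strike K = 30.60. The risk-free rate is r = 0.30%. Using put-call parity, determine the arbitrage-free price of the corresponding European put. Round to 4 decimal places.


Put-call parity: C - P = S_0 * exp(-qT) - K * exp(-rT).
S_0 * exp(-qT) = 27.9200 * 1.00000000 = 27.92000000
K * exp(-rT) = 30.6000 * 0.99401796 = 30.41694970
P = C - S*exp(-qT) + K*exp(-rT)
P = 3.7497 - 27.92000000 + 30.41694970 = 6.2466

Answer: Put price = 6.2466


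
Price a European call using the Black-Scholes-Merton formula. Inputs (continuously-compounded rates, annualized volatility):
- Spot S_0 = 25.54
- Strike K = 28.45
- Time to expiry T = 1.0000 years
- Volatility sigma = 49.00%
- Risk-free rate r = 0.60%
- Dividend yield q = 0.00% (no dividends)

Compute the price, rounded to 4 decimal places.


Answer: Price = 3.9482

Derivation:
d1 = (ln(S/K) + (r - q + 0.5*sigma^2) * T) / (sigma * sqrt(T)) = 0.03703610
d2 = d1 - sigma * sqrt(T) = -0.45296390
exp(-rT) = 0.99401796; exp(-qT) = 1.00000000
C = S_0 * exp(-qT) * N(d1) - K * exp(-rT) * N(d2)
N(d1) = 0.51477189; N(d2) = 0.32528737
C = 25.5400 * 1.00000000 * 0.51477189 - 28.4500 * 0.99401796 * 0.32528737 = 3.9482


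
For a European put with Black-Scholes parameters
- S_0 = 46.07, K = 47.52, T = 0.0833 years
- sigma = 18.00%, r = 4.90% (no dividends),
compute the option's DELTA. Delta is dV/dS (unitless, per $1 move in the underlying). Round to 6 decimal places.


d1 = -0.4919534122; d2 = -0.5439045431
phi(d1) = 0.3534731988; exp(-qT) = 1.0000000000; exp(-rT) = 0.9959266188
N(-d1) = 0.6886238609
Delta = -exp(-qT) * N(-d1) = -1.0000000000 * 0.6886238609 = -0.688624

Answer: Delta = -0.688624


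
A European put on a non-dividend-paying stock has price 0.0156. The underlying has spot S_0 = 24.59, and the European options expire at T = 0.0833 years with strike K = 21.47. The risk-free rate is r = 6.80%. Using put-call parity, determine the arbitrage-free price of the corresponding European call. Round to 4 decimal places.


Put-call parity: C - P = S_0 * exp(-qT) - K * exp(-rT).
S_0 * exp(-qT) = 24.5900 * 1.00000000 = 24.59000000
K * exp(-rT) = 21.4700 * 0.99435161 = 21.34872912
C = P + S*exp(-qT) - K*exp(-rT)
C = 0.0156 + 24.59000000 - 21.34872912 = 3.2569

Answer: Call price = 3.2569


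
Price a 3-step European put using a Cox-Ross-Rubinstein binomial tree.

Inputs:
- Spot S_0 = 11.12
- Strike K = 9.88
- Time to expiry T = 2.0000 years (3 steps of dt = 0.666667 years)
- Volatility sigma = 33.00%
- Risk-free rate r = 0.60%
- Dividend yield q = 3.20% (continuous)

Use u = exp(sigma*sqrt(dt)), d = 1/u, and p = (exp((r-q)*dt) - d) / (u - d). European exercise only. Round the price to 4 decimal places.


Answer: Price = V(0,0) = 1.6341

Derivation:
dt = T/N = 0.666667
u = exp(sigma*sqrt(dt)) = 1.309236; d = 1/u = 0.763804
p = (exp((r-q)*dt) - d) / (u - d) = 0.401538
Discount per step: exp(-r*dt) = 0.996008
Stock lattice S(k, i) with i counting down-moves:
  k=0: S(0,0) = 11.1200
  k=1: S(1,0) = 14.5587; S(1,1) = 8.4935
  k=2: S(2,0) = 19.0608; S(2,1) = 11.1200; S(2,2) = 6.4874
  k=3: S(3,0) = 24.9551; S(3,1) = 14.5587; S(3,2) = 8.4935; S(3,3) = 4.9551
Terminal payoffs V(N, i) = max(K - S_T, 0):
  V(3,0) = 0.000000; V(3,1) = 0.000000; V(3,2) = 1.386498; V(3,3) = 4.924918
Backward induction: V(k, i) = exp(-r*dt) * [p * V(k+1, i) + (1-p) * V(k+1, i+1)].
  V(2,0) = exp(-r*dt) * [p*0.000000 + (1-p)*0.000000] = 0.000000
  V(2,1) = exp(-r*dt) * [p*0.000000 + (1-p)*1.386498] = 0.826453
  V(2,2) = exp(-r*dt) * [p*1.386498 + (1-p)*4.924918] = 3.490118
  V(1,0) = exp(-r*dt) * [p*0.000000 + (1-p)*0.826453] = 0.492626
  V(1,1) = exp(-r*dt) * [p*0.826453 + (1-p)*3.490118] = 2.410892
  V(0,0) = exp(-r*dt) * [p*0.492626 + (1-p)*2.410892] = 1.634085


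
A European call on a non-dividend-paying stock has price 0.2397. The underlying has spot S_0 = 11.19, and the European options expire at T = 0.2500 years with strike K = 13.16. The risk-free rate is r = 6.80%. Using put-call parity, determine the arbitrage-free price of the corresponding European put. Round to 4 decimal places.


Answer: Put price = 1.9879

Derivation:
Put-call parity: C - P = S_0 * exp(-qT) - K * exp(-rT).
S_0 * exp(-qT) = 11.1900 * 1.00000000 = 11.19000000
K * exp(-rT) = 13.1600 * 0.98314368 = 12.93817089
P = C - S*exp(-qT) + K*exp(-rT)
P = 0.2397 - 11.19000000 + 12.93817089 = 1.9879


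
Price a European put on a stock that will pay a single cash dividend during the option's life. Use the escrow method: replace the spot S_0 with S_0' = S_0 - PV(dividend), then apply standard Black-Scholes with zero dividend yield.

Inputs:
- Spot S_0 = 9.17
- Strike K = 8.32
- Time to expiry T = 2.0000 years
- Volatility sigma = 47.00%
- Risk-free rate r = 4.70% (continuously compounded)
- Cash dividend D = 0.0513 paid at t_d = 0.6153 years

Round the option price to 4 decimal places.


Answer: Price = 1.4810

Derivation:
PV(D) = D * exp(-r * t_d) = 0.0513 * 0.97149506 = 0.04983770
S_0' = S_0 - PV(D) = 9.1700 - 0.04983770 = 9.12016230
d1 = (ln(S_0'/K) + (r + sigma^2/2)*T) / (sigma*sqrt(T)) = 0.61191117
d2 = d1 - sigma*sqrt(T) = -0.05276920
exp(-rT) = 0.91028276
N(-d1) = 0.27029827; N(-d2) = 0.52104210
P = K * exp(-rT) * N(-d2) - S_0' * N(-d1) = 8.3200 * 0.91028276 * 0.52104210 - 9.12016230 * 0.27029827 = 1.4810


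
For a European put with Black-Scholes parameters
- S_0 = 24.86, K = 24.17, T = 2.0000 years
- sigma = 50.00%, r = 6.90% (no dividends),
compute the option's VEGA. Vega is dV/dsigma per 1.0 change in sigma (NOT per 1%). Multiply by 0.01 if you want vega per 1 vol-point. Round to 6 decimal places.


d1 = 0.5885219919; d2 = -0.1185847893
phi(d1) = 0.3355052747; exp(-qT) = 1.0000000000; exp(-rT) = 0.8710986917
Vega = S * exp(-qT) * phi(d1) * sqrt(T) = 24.8600 * 1.0000000000 * 0.3355052747 * 1.4142135624 = 11.795476

Answer: Vega = 11.795476


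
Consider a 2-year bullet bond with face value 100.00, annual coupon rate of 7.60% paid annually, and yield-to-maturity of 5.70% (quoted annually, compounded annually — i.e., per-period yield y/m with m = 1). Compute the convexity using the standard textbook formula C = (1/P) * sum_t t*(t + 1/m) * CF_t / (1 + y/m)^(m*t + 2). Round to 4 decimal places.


Coupon per period c = face * coupon_rate / m = 7.600000
Periods per year m = 1; per-period yield y/m = 0.057000
Number of cashflows N = 2
Cashflows (t years, CF_t, discount factor 1/(1+y/m)^(m*t), PV):
  t = 1.0000: CF_t = 7.600000, DF = 0.946074, PV = 7.190161
  t = 2.0000: CF_t = 107.600000, DF = 0.895056, PV = 96.307985
Price P = sum_t PV_t = 103.498146
Convexity numerator sum_t t*(t + 1/m) * CF_t / (1+y/m)^(m*t + 2):
  t = 1.0000: term = 12.871188
  t = 2.0000: term = 517.206022
Convexity = (1/P) * sum = 530.077209 / 103.498146 = 5.121611

Answer: Convexity = 5.1216


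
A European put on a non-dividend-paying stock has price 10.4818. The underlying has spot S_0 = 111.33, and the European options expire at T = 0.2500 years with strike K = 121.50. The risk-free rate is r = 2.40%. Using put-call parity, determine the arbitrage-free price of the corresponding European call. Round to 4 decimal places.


Put-call parity: C - P = S_0 * exp(-qT) - K * exp(-rT).
S_0 * exp(-qT) = 111.3300 * 1.00000000 = 111.33000000
K * exp(-rT) = 121.5000 * 0.99401796 = 120.77318263
C = P + S*exp(-qT) - K*exp(-rT)
C = 10.4818 + 111.33000000 - 120.77318263 = 1.0386

Answer: Call price = 1.0386


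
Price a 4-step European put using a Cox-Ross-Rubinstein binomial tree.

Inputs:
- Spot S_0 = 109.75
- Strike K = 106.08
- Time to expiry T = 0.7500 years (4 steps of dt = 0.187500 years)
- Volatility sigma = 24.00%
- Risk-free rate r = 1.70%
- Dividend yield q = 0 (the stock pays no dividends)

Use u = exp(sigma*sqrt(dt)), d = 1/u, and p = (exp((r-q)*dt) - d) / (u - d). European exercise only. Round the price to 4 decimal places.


Answer: Price = V(0,0) = 6.6147

Derivation:
dt = T/N = 0.187500
u = exp(sigma*sqrt(dt)) = 1.109515; d = 1/u = 0.901295
p = (exp((r-q)*dt) - d) / (u - d) = 0.489375
Discount per step: exp(-r*dt) = 0.996818
Stock lattice S(k, i) with i counting down-moves:
  k=0: S(0,0) = 109.7500
  k=1: S(1,0) = 121.7693; S(1,1) = 98.9171
  k=2: S(2,0) = 135.1049; S(2,1) = 109.7500; S(2,2) = 89.1534
  k=3: S(3,0) = 149.9009; S(3,1) = 121.7693; S(3,2) = 98.9171; S(3,3) = 80.3535
  k=4: S(4,0) = 166.3173; S(4,1) = 135.1049; S(4,2) = 109.7500; S(4,3) = 89.1534; S(4,4) = 72.4222
Terminal payoffs V(N, i) = max(K - S_T, 0):
  V(4,0) = 0.000000; V(4,1) = 0.000000; V(4,2) = 0.000000; V(4,3) = 16.926558; V(4,4) = 33.657802
Backward induction: V(k, i) = exp(-r*dt) * [p * V(k+1, i) + (1-p) * V(k+1, i+1)].
  V(3,0) = exp(-r*dt) * [p*0.000000 + (1-p)*0.000000] = 0.000000
  V(3,1) = exp(-r*dt) * [p*0.000000 + (1-p)*0.000000] = 0.000000
  V(3,2) = exp(-r*dt) * [p*0.000000 + (1-p)*16.926558] = 8.615612
  V(3,3) = exp(-r*dt) * [p*16.926558 + (1-p)*33.657802] = 25.388888
  V(2,0) = exp(-r*dt) * [p*0.000000 + (1-p)*0.000000] = 0.000000
  V(2,1) = exp(-r*dt) * [p*0.000000 + (1-p)*8.615612] = 4.385344
  V(2,2) = exp(-r*dt) * [p*8.615612 + (1-p)*25.388888] = 17.125785
  V(1,0) = exp(-r*dt) * [p*0.000000 + (1-p)*4.385344] = 2.232138
  V(1,1) = exp(-r*dt) * [p*4.385344 + (1-p)*17.125785] = 10.856268
  V(0,0) = exp(-r*dt) * [p*2.232138 + (1-p)*10.856268] = 6.614714


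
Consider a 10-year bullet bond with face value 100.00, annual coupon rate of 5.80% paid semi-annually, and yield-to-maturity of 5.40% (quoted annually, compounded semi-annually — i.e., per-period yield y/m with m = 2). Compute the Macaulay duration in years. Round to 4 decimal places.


Answer: Macaulay duration = 7.7654 years

Derivation:
Coupon per period c = face * coupon_rate / m = 2.900000
Periods per year m = 2; per-period yield y/m = 0.027000
Number of cashflows N = 20
Cashflows (t years, CF_t, discount factor 1/(1+y/m)^(m*t), PV):
  t = 0.5000: CF_t = 2.900000, DF = 0.973710, PV = 2.823759
  t = 1.0000: CF_t = 2.900000, DF = 0.948111, PV = 2.749521
  t = 1.5000: CF_t = 2.900000, DF = 0.923185, PV = 2.677236
  t = 2.0000: CF_t = 2.900000, DF = 0.898914, PV = 2.606851
  t = 2.5000: CF_t = 2.900000, DF = 0.875282, PV = 2.538317
  t = 3.0000: CF_t = 2.900000, DF = 0.852270, PV = 2.471584
  t = 3.5000: CF_t = 2.900000, DF = 0.829864, PV = 2.406605
  t = 4.0000: CF_t = 2.900000, DF = 0.808047, PV = 2.343335
  t = 4.5000: CF_t = 2.900000, DF = 0.786803, PV = 2.281729
  t = 5.0000: CF_t = 2.900000, DF = 0.766118, PV = 2.221742
  t = 5.5000: CF_t = 2.900000, DF = 0.745976, PV = 2.163332
  t = 6.0000: CF_t = 2.900000, DF = 0.726365, PV = 2.106457
  t = 6.5000: CF_t = 2.900000, DF = 0.707268, PV = 2.051078
  t = 7.0000: CF_t = 2.900000, DF = 0.688674, PV = 1.997155
  t = 7.5000: CF_t = 2.900000, DF = 0.670569, PV = 1.944650
  t = 8.0000: CF_t = 2.900000, DF = 0.652939, PV = 1.893524
  t = 8.5000: CF_t = 2.900000, DF = 0.635774, PV = 1.843743
  t = 9.0000: CF_t = 2.900000, DF = 0.619059, PV = 1.795271
  t = 9.5000: CF_t = 2.900000, DF = 0.602784, PV = 1.748073
  t = 10.0000: CF_t = 102.900000, DF = 0.586937, PV = 60.395767
Price P = sum_t PV_t = 103.059730
Macaulay numerator sum_t t * PV_t:
  t * PV_t at t = 0.5000: 1.411879
  t * PV_t at t = 1.0000: 2.749521
  t * PV_t at t = 1.5000: 4.015854
  t * PV_t at t = 2.0000: 5.213702
  t * PV_t at t = 2.5000: 6.345791
  t * PV_t at t = 3.0000: 7.414751
  t * PV_t at t = 3.5000: 8.423119
  t * PV_t at t = 4.0000: 9.373342
  t * PV_t at t = 4.5000: 10.267779
  t * PV_t at t = 5.0000: 11.108708
  t * PV_t at t = 5.5000: 11.898324
  t * PV_t at t = 6.0000: 12.638744
  t * PV_t at t = 6.5000: 13.332009
  t * PV_t at t = 7.0000: 13.980086
  t * PV_t at t = 7.5000: 14.584872
  t * PV_t at t = 8.0000: 15.148195
  t * PV_t at t = 8.5000: 15.671818
  t * PV_t at t = 9.0000: 16.157439
  t * PV_t at t = 9.5000: 16.606694
  t * PV_t at t = 10.0000: 603.957673
Macaulay duration D = (sum_t t * PV_t) / P = 800.300300 / 103.059730 = 7.765403


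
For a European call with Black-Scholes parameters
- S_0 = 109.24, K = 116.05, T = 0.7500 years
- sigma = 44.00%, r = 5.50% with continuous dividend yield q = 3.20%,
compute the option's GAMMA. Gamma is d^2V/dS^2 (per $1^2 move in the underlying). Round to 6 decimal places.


Answer: Gamma = 0.009329

Derivation:
d1 = 0.0770924369; d2 = -0.3039587407
phi(d1) = 0.3977585345; exp(-qT) = 0.9762857098; exp(-rT) = 0.9595892027
Gamma = exp(-qT) * phi(d1) / (S * sigma * sqrt(T)) = 0.9762857098 * 0.3977585345 / (109.2400 * 0.4400 * 0.8660254038) = 0.009329


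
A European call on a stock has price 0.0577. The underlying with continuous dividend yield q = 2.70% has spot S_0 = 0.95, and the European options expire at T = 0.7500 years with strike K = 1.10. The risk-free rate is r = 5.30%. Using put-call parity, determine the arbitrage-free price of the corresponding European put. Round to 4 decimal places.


Put-call parity: C - P = S_0 * exp(-qT) - K * exp(-rT).
S_0 * exp(-qT) = 0.9500 * 0.97995365 = 0.93095597
K * exp(-rT) = 1.1000 * 0.96102967 = 1.05713263
P = C - S*exp(-qT) + K*exp(-rT)
P = 0.0577 - 0.93095597 + 1.05713263 = 0.1839

Answer: Put price = 0.1839


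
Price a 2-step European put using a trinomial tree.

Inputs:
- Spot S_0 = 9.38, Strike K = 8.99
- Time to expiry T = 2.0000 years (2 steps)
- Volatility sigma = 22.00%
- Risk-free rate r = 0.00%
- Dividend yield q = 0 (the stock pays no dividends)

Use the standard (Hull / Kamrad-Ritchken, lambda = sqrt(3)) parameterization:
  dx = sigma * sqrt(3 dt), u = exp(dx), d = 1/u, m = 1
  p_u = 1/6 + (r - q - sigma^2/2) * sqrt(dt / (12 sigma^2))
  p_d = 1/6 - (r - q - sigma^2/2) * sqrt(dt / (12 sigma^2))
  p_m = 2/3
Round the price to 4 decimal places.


dt = T/N = 1.000000; dx = sigma*sqrt(3*dt) = 0.381051
u = exp(dx) = 1.463823; d = 1/u = 0.683143
p_u = 0.134912, p_m = 0.666667, p_d = 0.198421
Discount per step: exp(-r*dt) = 1.000000
Stock lattice S(k, j) with j the centered position index:
  k=0: S(0,+0) = 9.3800
  k=1: S(1,-1) = 6.4079; S(1,+0) = 9.3800; S(1,+1) = 13.7307
  k=2: S(2,-2) = 4.3775; S(2,-1) = 6.4079; S(2,+0) = 9.3800; S(2,+1) = 13.7307; S(2,+2) = 20.0992
Terminal payoffs V(N, j) = max(K - S_T, 0):
  V(2,-2) = 4.612502; V(2,-1) = 2.582119; V(2,+0) = 0.000000; V(2,+1) = 0.000000; V(2,+2) = 0.000000
Backward induction: V(k, j) = exp(-r*dt) * [p_u * V(k+1, j+1) + p_m * V(k+1, j) + p_d * V(k+1, j-1)]
  V(1,-1) = exp(-r*dt) * [p_u*0.000000 + p_m*2.582119 + p_d*4.612502] = 2.636630
  V(1,+0) = exp(-r*dt) * [p_u*0.000000 + p_m*0.000000 + p_d*2.582119] = 0.512347
  V(1,+1) = exp(-r*dt) * [p_u*0.000000 + p_m*0.000000 + p_d*0.000000] = 0.000000
  V(0,+0) = exp(-r*dt) * [p_u*0.000000 + p_m*0.512347 + p_d*2.636630] = 0.864727

Answer: Price = V(0,0) = 0.8647
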